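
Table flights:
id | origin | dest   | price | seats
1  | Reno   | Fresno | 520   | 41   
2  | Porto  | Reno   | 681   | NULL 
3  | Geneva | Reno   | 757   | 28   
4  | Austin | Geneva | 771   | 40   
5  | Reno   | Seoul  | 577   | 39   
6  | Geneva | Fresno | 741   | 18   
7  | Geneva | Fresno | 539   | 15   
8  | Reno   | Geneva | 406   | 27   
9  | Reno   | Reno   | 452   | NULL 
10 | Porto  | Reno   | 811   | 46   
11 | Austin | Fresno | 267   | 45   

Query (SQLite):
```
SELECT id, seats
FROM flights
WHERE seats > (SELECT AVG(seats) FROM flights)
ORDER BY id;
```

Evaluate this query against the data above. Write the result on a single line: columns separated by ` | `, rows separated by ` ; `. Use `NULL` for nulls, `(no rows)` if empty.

1 | 41 ; 4 | 40 ; 5 | 39 ; 10 | 46 ; 11 | 45

Scalar subquery: AVG(seats) over all flights rows = 33.222222 (≈; comparison uses full precision).
Keep rows where seats > that value.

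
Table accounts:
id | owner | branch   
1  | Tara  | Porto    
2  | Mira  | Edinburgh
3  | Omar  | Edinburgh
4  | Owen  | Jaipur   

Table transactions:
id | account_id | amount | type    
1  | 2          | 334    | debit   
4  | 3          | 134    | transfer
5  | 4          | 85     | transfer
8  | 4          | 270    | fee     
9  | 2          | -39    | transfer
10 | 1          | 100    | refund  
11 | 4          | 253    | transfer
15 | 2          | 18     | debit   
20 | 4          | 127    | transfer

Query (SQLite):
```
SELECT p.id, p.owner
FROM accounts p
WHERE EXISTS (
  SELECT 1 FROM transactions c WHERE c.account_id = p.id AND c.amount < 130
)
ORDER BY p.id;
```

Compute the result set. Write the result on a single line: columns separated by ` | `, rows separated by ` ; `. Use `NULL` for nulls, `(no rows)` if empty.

1 | Tara ; 2 | Mira ; 4 | Owen

For each accounts row, check whether any transactions with matching account_id has amount < 130.
Keep rows where that is true.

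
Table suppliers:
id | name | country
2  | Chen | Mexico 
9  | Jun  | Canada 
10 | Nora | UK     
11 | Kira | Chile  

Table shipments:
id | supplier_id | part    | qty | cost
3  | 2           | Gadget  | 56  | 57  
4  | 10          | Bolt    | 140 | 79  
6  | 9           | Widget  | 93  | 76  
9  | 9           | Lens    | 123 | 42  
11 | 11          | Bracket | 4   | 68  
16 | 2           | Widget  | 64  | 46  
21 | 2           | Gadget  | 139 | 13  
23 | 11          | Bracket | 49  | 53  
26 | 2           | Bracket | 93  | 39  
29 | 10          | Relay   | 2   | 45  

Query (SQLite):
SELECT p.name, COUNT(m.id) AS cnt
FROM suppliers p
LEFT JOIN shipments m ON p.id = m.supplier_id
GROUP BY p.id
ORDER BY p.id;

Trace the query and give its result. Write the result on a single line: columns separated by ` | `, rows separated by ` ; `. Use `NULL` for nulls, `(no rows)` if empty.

Chen | 4 ; Jun | 2 ; Nora | 2 ; Kira | 2

LEFT JOIN keeps every suppliers row; unmatched ones get NULL for shipments columns.
Group by suppliers.id and compute COUNT(m.id). COUNT(col) of an all-NULL group is 0.
  2: ids {3, 16, 21, 26} → COUNT(m.id)=4
  9: ids {6, 9} → COUNT(m.id)=2
  10: ids {4, 29} → COUNT(m.id)=2
  11: ids {11, 23} → COUNT(m.id)=2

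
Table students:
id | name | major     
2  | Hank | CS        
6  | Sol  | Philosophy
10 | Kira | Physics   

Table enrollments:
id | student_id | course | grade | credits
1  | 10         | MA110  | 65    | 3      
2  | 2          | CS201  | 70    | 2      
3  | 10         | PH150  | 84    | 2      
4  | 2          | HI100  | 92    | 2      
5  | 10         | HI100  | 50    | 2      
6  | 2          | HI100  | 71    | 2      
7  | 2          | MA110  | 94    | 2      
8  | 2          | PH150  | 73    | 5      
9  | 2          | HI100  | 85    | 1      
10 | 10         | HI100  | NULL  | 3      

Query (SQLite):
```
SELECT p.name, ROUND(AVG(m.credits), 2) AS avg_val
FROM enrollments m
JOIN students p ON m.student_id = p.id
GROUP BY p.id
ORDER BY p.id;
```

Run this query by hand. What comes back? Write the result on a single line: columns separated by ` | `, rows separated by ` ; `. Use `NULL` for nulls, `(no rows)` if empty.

Hank | 2.33 ; Kira | 2.5

Join each enrollments row to its students via student_id.
Group joined rows by students.id; compute ROUND(AVG(m.credits), 2) per group.
  2: ids {2, 4, 6, 7, 8, 9} → ROUND(AVG(m.credits), 2)=2.33
  10: ids {1, 3, 5, 10} → ROUND(AVG(m.credits), 2)=2.5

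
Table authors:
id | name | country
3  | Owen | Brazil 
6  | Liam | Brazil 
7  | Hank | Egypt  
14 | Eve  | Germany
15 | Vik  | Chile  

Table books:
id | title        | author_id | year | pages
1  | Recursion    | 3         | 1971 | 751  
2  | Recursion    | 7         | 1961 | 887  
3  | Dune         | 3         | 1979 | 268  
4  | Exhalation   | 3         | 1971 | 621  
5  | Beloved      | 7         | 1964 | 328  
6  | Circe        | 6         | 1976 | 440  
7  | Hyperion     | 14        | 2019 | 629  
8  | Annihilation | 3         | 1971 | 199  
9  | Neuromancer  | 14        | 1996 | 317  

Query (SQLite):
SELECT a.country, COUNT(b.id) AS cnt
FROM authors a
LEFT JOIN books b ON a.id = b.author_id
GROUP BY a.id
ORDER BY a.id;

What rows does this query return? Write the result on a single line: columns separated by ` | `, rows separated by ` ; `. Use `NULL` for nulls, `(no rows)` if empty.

LEFT JOIN keeps every authors row; unmatched ones get NULL for books columns.
Group by authors.id and compute COUNT(b.id). COUNT(col) of an all-NULL group is 0.
  3: ids {1, 3, 4, 8} → COUNT(b.id)=4
  6: ids {6} → COUNT(b.id)=1
  7: ids {2, 5} → COUNT(b.id)=2
  14: ids {7, 9} → COUNT(b.id)=2
  15: ids {—} → COUNT(b.id)=0

Brazil | 4 ; Brazil | 1 ; Egypt | 2 ; Germany | 2 ; Chile | 0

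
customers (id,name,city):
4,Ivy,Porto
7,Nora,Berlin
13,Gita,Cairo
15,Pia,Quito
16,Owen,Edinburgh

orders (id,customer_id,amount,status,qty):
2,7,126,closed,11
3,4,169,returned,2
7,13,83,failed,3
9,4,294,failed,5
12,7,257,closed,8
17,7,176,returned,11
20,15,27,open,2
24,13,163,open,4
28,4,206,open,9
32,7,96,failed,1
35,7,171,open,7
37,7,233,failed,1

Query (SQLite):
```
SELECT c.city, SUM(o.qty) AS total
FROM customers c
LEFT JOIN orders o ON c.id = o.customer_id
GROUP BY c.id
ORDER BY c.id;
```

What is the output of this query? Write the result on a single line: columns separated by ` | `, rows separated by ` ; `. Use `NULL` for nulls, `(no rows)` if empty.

Porto | 16 ; Berlin | 39 ; Cairo | 7 ; Quito | 2 ; Edinburgh | NULL

LEFT JOIN keeps every customers row; unmatched ones get NULL for orders columns.
Group by customers.id and compute SUM(o.qty). SUM over an all-NULL group is NULL.
  4: ids {3, 9, 28} → SUM(o.qty)=16
  7: ids {2, 12, 17, 32, 35, 37} → SUM(o.qty)=39
  13: ids {7, 24} → SUM(o.qty)=7
  15: ids {20} → SUM(o.qty)=2
  16: ids {—} → SUM(o.qty)=NULL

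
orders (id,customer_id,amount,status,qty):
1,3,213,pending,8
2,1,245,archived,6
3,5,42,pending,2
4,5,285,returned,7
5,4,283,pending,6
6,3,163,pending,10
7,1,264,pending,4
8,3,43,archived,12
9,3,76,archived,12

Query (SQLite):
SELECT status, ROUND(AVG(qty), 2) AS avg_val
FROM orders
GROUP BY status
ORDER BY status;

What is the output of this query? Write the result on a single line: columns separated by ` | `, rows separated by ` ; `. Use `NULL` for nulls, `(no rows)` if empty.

Partition orders by status; compute ROUND(AVG(qty), 2) within each group.
  archived: ids {2, 8, 9} → ROUND(AVG(qty), 2)=10
  pending: ids {1, 3, 5, 6, 7} → ROUND(AVG(qty), 2)=6
  returned: ids {4} → ROUND(AVG(qty), 2)=7

archived | 10 ; pending | 6 ; returned | 7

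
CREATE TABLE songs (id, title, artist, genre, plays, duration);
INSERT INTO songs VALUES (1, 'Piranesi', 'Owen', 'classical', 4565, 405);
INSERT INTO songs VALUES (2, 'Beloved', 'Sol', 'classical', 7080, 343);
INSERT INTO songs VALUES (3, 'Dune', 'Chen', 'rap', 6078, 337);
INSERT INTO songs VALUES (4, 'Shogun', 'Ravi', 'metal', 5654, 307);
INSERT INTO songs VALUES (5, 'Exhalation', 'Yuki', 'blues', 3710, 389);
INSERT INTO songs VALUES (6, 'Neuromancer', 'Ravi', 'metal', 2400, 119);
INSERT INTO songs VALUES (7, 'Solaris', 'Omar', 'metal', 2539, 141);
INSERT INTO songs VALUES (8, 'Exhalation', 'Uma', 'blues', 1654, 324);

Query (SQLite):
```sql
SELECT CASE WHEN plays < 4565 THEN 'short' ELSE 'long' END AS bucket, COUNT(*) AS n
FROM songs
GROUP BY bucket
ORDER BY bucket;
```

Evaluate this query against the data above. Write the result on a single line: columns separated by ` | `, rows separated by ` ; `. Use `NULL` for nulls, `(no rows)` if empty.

Bucket rows by plays < 4565 → 'short' else 'long'; count each bucket.

long | 4 ; short | 4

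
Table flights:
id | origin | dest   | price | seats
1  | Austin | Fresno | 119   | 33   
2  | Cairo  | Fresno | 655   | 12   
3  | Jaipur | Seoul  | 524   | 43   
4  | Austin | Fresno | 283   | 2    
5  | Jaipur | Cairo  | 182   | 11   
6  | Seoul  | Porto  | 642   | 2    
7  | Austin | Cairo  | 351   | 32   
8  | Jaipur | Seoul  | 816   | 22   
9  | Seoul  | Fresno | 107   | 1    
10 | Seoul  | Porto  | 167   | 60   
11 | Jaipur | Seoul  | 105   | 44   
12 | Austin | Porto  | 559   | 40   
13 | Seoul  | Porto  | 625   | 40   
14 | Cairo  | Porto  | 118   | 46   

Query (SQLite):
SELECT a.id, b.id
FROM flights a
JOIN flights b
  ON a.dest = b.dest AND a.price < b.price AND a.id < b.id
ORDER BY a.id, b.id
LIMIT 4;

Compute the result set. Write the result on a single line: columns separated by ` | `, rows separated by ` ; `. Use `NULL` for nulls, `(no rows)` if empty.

Pairs (a,b) with same dest, a.price < b.price, a.id < b.id.
dest groups: Cairo:{5,7} Fresno:{1,2,4,9} Porto:{6,10,12,13,14} Seoul:{3,8,11}
Ordered by (a.id, b.id); first 4.

1 | 2 ; 1 | 4 ; 3 | 8 ; 5 | 7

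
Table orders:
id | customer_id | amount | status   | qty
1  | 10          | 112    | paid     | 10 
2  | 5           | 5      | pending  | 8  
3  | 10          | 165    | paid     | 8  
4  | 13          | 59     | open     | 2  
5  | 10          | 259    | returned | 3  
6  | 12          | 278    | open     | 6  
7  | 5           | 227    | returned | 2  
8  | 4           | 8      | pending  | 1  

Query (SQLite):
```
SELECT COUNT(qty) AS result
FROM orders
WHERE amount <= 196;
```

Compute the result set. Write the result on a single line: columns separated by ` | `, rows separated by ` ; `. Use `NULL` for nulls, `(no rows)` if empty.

Rows where amount <= 196 → qty values: [10, 8, 8, 2, 1].
COUNT(qty) counts non-NULL values → 5.

5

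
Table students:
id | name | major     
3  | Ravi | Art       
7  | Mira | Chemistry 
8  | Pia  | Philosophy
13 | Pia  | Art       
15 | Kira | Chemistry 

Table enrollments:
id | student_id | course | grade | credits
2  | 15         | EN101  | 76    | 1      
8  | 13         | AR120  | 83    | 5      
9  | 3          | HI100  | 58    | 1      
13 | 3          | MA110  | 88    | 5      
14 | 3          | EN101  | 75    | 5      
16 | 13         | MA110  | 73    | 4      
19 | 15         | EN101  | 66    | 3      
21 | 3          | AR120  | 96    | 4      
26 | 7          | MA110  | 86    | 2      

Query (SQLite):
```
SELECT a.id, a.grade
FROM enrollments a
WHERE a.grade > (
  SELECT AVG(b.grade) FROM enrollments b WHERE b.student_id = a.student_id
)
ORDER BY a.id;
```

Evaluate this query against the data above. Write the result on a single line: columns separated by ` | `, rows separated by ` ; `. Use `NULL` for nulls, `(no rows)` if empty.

2 | 76 ; 8 | 83 ; 13 | 88 ; 21 | 96

For each enrollments row a, compute AVG(grade) over rows sharing a.student_id.
Keep row a if a.grade > that per-group AVG.
  student_id=3: AVG(grade) = 79.25
  student_id=7: AVG(grade) = 86.0
  student_id=13: AVG(grade) = 78.0
  student_id=15: AVG(grade) = 71.0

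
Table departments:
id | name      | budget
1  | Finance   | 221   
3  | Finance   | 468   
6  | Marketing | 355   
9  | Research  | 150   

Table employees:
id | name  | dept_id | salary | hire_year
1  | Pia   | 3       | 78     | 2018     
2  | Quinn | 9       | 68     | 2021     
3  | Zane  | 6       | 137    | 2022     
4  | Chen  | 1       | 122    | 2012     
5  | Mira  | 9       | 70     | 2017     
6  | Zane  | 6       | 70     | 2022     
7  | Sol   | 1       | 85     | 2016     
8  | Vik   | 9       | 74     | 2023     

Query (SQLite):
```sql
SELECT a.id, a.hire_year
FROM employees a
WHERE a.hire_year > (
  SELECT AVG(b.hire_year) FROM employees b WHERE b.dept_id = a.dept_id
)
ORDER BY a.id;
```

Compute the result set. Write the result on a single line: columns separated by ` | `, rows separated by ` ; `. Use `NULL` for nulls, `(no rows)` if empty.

For each employees row a, compute AVG(hire_year) over rows sharing a.dept_id.
Keep row a if a.hire_year > that per-group AVG.
  dept_id=1: AVG(hire_year) = 2014.0
  dept_id=3: AVG(hire_year) = 2018.0
  dept_id=6: AVG(hire_year) = 2022.0
  dept_id=9: AVG(hire_year) = 2020.333333

2 | 2021 ; 7 | 2016 ; 8 | 2023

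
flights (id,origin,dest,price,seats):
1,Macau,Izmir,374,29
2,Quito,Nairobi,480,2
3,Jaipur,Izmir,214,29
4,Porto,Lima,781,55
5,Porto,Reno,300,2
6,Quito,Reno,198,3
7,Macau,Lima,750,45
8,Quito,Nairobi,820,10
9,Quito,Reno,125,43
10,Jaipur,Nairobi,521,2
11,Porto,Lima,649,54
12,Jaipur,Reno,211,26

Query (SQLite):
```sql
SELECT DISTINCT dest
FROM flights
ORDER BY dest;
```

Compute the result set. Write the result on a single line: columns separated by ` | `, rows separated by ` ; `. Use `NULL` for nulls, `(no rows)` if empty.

Izmir ; Lima ; Nairobi ; Reno

Collect distinct dest values from flights.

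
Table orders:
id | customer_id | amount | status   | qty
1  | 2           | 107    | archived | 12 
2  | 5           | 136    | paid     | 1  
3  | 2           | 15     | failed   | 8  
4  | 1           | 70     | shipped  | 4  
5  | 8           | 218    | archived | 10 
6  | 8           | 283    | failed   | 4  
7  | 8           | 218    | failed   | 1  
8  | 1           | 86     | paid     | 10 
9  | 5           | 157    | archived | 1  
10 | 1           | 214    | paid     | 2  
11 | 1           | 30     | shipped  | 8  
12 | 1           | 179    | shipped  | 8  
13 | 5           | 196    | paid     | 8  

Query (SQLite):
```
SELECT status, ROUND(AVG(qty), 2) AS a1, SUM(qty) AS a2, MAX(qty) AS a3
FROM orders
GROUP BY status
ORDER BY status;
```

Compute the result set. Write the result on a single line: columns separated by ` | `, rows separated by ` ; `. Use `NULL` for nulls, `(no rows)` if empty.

Group orders by status.
Per group compute: ROUND(AVG(qty), 2), SUM(qty), MAX(qty).
  archived: ids {1, 5, 9} → ROUND(AVG(qty), 2)=7.67, SUM(qty)=23, MAX(qty)=12
  failed: ids {3, 6, 7} → ROUND(AVG(qty), 2)=4.33, SUM(qty)=13, MAX(qty)=8
  paid: ids {2, 8, 10, 13} → ROUND(AVG(qty), 2)=5.25, SUM(qty)=21, MAX(qty)=10
  shipped: ids {4, 11, 12} → ROUND(AVG(qty), 2)=6.67, SUM(qty)=20, MAX(qty)=8

archived | 7.67 | 23 | 12 ; failed | 4.33 | 13 | 8 ; paid | 5.25 | 21 | 10 ; shipped | 6.67 | 20 | 8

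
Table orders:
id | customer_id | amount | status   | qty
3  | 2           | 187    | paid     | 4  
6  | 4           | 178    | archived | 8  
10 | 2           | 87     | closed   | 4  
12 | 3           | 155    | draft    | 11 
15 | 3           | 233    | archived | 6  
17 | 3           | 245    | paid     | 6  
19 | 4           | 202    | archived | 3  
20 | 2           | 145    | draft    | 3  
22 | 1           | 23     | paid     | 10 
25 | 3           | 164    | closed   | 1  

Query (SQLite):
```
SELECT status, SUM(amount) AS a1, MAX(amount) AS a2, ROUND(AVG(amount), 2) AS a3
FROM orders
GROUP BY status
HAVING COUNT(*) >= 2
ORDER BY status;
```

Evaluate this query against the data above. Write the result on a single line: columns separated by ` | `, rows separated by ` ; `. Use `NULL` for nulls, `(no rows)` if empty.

Group orders by status.
Per group compute: SUM(amount), MAX(amount), ROUND(AVG(amount), 2).
HAVING: drop groups with fewer than 2 rows.
  archived: ids {6, 15, 19} → SUM(amount)=613, MAX(amount)=233, ROUND(AVG(amount), 2)=204.33
  closed: ids {10, 25} → SUM(amount)=251, MAX(amount)=164, ROUND(AVG(amount), 2)=125.5
  draft: ids {12, 20} → SUM(amount)=300, MAX(amount)=155, ROUND(AVG(amount), 2)=150
  paid: ids {3, 17, 22} → SUM(amount)=455, MAX(amount)=245, ROUND(AVG(amount), 2)=151.67

archived | 613 | 233 | 204.33 ; closed | 251 | 164 | 125.5 ; draft | 300 | 155 | 150 ; paid | 455 | 245 | 151.67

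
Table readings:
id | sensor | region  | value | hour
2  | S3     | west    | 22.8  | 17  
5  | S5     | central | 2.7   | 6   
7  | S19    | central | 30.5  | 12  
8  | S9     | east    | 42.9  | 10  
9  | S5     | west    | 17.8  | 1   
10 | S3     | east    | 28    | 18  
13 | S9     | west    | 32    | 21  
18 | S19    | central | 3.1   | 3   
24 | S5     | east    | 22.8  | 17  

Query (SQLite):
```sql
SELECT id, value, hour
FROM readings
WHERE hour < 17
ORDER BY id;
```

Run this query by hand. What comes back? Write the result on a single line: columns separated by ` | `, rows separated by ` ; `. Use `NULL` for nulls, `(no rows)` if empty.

hour < 17: ids {5, 7, 8, 9, 18}

5 | 2.7 | 6 ; 7 | 30.5 | 12 ; 8 | 42.9 | 10 ; 9 | 17.8 | 1 ; 18 | 3.1 | 3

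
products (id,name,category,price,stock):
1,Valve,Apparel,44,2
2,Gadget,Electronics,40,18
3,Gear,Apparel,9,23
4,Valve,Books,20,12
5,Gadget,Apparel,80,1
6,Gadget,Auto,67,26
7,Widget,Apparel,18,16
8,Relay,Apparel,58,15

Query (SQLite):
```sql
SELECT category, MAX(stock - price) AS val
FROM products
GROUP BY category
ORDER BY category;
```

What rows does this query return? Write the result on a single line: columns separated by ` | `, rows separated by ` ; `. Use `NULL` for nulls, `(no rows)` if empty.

For each row compute stock - price.
Group by category; take MAX of the expression per group.
  Apparel: ids {1, 3, 5, 7, 8} → MAX(stock - price)=14
  Auto: ids {6} → MAX(stock - price)=-41
  Books: ids {4} → MAX(stock - price)=-8
  Electronics: ids {2} → MAX(stock - price)=-22

Apparel | 14 ; Auto | -41 ; Books | -8 ; Electronics | -22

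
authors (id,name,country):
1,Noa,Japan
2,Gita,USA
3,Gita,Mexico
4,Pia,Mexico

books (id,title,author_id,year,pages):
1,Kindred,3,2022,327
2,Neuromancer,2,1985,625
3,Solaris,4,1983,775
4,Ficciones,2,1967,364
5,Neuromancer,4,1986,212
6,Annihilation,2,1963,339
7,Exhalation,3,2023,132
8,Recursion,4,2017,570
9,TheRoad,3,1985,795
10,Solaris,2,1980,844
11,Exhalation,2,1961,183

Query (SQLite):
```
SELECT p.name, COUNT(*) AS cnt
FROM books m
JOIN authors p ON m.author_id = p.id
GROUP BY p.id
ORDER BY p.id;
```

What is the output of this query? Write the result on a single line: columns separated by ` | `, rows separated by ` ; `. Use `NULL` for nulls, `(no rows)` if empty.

Join each books row to its authors via author_id.
Group joined rows by authors.id; compute COUNT(*) per group.
  2: ids {2, 4, 6, 10, 11} → COUNT(*)=5
  3: ids {1, 7, 9} → COUNT(*)=3
  4: ids {3, 5, 8} → COUNT(*)=3

Gita | 5 ; Gita | 3 ; Pia | 3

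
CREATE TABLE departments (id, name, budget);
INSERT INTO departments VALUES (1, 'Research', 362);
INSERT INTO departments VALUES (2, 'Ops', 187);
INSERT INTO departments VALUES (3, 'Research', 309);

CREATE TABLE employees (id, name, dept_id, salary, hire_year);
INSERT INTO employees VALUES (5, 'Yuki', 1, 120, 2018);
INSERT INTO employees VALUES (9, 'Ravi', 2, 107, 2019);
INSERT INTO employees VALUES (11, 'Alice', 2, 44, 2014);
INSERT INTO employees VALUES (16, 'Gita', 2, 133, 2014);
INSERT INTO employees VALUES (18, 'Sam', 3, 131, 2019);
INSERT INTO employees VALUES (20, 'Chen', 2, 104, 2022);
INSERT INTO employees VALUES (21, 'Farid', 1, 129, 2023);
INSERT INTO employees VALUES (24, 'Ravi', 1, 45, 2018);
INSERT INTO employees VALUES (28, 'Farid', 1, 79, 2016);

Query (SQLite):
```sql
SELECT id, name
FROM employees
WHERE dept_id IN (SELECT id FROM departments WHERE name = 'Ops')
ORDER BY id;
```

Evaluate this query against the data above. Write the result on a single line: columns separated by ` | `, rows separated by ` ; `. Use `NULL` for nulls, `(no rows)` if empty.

Inner query: departments.id where name = 'Ops'.
Outer: keep employees rows whose dept_id is in that set.
Inner query → {2}

9 | Ravi ; 11 | Alice ; 16 | Gita ; 20 | Chen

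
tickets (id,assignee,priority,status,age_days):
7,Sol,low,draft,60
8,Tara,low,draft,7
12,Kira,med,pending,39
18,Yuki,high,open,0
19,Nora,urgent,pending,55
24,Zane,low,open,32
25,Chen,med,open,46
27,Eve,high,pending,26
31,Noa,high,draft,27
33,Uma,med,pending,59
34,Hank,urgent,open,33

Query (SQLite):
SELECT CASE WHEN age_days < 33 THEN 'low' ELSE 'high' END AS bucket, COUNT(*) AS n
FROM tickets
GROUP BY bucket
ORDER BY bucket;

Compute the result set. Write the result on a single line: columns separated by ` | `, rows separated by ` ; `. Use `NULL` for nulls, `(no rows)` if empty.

high | 6 ; low | 5

Bucket rows by age_days < 33 → 'low' else 'high'; count each bucket.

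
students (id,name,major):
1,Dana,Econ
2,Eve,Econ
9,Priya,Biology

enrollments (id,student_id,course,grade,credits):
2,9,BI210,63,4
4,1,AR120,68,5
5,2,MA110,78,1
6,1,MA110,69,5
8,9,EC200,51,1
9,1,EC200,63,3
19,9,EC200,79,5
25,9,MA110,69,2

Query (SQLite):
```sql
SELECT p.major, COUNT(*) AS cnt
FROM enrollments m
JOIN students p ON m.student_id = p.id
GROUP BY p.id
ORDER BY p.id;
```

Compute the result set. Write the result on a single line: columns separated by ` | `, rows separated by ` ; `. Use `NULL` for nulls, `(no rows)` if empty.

Econ | 3 ; Econ | 1 ; Biology | 4

Join each enrollments row to its students via student_id.
Group joined rows by students.id; compute COUNT(*) per group.
  1: ids {4, 6, 9} → COUNT(*)=3
  2: ids {5} → COUNT(*)=1
  9: ids {2, 8, 19, 25} → COUNT(*)=4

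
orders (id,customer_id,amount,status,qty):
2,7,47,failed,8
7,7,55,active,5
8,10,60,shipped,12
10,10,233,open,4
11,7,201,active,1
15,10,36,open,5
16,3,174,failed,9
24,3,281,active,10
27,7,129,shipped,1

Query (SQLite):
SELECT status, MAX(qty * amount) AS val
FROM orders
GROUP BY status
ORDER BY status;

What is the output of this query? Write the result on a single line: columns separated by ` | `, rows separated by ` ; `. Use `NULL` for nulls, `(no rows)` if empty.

active | 2810 ; failed | 1566 ; open | 932 ; shipped | 720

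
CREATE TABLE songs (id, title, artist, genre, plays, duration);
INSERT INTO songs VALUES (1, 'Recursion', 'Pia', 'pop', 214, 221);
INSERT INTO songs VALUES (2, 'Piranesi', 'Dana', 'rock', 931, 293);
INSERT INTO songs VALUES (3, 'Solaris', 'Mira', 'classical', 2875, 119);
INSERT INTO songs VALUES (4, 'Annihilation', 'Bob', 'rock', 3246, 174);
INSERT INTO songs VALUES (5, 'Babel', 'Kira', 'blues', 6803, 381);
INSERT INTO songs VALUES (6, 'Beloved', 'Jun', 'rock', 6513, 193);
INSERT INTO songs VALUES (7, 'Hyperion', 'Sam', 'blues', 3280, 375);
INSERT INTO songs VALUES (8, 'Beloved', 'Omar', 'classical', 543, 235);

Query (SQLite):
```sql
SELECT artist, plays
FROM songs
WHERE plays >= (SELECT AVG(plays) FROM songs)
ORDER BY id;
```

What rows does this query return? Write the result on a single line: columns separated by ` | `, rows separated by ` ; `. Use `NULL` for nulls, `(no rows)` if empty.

Scalar subquery: AVG(plays) over all songs rows = 3050.625.
Keep rows where plays >= that value.

Bob | 3246 ; Kira | 6803 ; Jun | 6513 ; Sam | 3280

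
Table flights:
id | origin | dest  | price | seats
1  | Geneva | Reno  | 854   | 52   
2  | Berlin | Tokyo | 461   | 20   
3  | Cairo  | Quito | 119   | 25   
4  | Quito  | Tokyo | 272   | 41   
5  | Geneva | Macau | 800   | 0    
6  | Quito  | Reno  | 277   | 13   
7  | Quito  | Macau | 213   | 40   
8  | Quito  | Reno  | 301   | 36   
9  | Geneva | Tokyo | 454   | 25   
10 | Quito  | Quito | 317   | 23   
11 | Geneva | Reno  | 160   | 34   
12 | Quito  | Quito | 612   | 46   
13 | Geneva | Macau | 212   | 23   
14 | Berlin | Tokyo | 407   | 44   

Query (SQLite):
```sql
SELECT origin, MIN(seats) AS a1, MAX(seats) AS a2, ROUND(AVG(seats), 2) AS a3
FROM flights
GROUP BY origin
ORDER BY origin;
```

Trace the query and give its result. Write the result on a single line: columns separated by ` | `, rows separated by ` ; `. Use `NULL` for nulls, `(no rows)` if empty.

Berlin | 20 | 44 | 32 ; Cairo | 25 | 25 | 25 ; Geneva | 0 | 52 | 26.8 ; Quito | 13 | 46 | 33.17

Group flights by origin.
Per group compute: MIN(seats), MAX(seats), ROUND(AVG(seats), 2).
  Berlin: ids {2, 14} → MIN(seats)=20, MAX(seats)=44, ROUND(AVG(seats), 2)=32
  Cairo: ids {3} → MIN(seats)=25, MAX(seats)=25, ROUND(AVG(seats), 2)=25
  Geneva: ids {1, 5, 9, 11, 13} → MIN(seats)=0, MAX(seats)=52, ROUND(AVG(seats), 2)=26.8
  Quito: ids {4, 6, 7, 8, 10, 12} → MIN(seats)=13, MAX(seats)=46, ROUND(AVG(seats), 2)=33.17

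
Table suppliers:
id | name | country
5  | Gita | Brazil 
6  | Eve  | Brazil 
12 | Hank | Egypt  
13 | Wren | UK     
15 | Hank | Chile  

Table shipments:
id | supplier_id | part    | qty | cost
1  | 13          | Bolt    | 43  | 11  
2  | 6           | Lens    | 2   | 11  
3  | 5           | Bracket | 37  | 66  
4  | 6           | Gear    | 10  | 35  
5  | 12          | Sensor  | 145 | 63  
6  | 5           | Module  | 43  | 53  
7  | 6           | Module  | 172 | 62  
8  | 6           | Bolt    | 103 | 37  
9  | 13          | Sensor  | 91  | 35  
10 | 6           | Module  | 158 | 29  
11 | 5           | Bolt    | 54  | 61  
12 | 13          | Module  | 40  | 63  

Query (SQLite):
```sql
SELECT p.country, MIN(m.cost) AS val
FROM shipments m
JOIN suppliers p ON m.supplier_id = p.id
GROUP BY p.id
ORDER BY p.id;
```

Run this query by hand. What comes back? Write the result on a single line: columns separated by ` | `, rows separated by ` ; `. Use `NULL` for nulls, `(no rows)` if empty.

Join each shipments row to its suppliers via supplier_id.
Group joined rows by suppliers.id; compute MIN(m.cost) per group.
  5: ids {3, 6, 11} → MIN(m.cost)=53
  6: ids {2, 4, 7, 8, 10} → MIN(m.cost)=11
  12: ids {5} → MIN(m.cost)=63
  13: ids {1, 9, 12} → MIN(m.cost)=11

Brazil | 53 ; Brazil | 11 ; Egypt | 63 ; UK | 11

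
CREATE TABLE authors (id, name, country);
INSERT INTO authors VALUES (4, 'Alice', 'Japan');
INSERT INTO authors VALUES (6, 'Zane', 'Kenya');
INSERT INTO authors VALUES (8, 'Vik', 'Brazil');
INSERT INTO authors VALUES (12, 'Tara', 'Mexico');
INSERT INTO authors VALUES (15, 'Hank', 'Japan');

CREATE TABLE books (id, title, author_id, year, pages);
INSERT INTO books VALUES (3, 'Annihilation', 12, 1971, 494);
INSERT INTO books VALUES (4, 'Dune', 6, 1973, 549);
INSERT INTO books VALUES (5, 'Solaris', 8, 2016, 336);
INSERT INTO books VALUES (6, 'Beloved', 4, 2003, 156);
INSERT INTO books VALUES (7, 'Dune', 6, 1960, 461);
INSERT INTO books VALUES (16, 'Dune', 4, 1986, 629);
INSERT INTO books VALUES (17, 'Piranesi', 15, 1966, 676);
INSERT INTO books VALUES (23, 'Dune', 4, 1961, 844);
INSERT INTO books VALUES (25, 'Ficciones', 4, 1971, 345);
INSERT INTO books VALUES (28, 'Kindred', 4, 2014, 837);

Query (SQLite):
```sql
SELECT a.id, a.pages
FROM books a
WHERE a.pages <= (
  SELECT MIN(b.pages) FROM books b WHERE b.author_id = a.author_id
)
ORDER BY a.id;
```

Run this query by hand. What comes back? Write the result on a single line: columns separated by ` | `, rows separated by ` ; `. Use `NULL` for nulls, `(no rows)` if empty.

For each books row a, compute MIN(pages) over rows sharing a.author_id.
Keep row a if a.pages <= that per-group MIN.
  author_id=4: MIN(pages) = 156
  author_id=6: MIN(pages) = 461
  author_id=8: MIN(pages) = 336
  author_id=12: MIN(pages) = 494
  author_id=15: MIN(pages) = 676

3 | 494 ; 5 | 336 ; 6 | 156 ; 7 | 461 ; 17 | 676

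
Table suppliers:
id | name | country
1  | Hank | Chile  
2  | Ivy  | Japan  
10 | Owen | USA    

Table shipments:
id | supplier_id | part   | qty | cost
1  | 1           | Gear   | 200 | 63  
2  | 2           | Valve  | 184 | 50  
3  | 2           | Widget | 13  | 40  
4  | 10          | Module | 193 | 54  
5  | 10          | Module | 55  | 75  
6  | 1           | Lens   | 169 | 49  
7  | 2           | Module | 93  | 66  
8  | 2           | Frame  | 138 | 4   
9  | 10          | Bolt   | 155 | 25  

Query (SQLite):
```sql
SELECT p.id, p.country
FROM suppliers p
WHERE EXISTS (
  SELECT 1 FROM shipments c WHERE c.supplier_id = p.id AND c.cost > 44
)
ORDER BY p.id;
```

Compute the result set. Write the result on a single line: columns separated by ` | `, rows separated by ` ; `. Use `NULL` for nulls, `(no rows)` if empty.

1 | Chile ; 2 | Japan ; 10 | USA

For each suppliers row, check whether any shipments with matching supplier_id has cost > 44.
Keep rows where that is true.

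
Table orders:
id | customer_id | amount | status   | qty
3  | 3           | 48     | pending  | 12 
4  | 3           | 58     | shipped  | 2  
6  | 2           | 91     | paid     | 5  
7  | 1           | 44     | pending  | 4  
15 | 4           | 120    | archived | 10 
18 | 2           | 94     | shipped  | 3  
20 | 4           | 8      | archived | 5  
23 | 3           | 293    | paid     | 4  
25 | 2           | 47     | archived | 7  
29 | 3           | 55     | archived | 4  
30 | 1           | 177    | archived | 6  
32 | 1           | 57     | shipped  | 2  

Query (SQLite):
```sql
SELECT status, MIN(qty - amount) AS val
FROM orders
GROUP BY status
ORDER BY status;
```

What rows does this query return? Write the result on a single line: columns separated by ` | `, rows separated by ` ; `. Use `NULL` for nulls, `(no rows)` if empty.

archived | -171 ; paid | -289 ; pending | -40 ; shipped | -91

For each row compute qty - amount.
Group by status; take MIN of the expression per group.
  archived: ids {15, 20, 25, 29, 30} → MIN(qty - amount)=-171
  paid: ids {6, 23} → MIN(qty - amount)=-289
  pending: ids {3, 7} → MIN(qty - amount)=-40
  shipped: ids {4, 18, 32} → MIN(qty - amount)=-91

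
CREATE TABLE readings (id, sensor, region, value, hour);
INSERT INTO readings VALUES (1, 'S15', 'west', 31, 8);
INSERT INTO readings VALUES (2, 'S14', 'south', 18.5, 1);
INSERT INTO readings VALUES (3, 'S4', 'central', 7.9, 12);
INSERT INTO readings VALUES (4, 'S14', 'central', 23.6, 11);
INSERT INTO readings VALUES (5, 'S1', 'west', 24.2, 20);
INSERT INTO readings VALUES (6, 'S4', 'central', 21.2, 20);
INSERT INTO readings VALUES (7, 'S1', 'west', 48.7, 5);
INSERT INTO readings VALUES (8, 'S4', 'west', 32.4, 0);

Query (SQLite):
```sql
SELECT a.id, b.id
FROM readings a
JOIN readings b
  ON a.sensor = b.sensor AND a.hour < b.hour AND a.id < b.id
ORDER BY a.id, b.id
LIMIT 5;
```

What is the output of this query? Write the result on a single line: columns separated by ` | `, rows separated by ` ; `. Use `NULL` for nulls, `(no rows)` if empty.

2 | 4 ; 3 | 6

Pairs (a,b) with same sensor, a.hour < b.hour, a.id < b.id.
sensor groups: S1:{5,7} S14:{2,4} S15:{1} S4:{3,6,8}
Ordered by (a.id, b.id); first 5.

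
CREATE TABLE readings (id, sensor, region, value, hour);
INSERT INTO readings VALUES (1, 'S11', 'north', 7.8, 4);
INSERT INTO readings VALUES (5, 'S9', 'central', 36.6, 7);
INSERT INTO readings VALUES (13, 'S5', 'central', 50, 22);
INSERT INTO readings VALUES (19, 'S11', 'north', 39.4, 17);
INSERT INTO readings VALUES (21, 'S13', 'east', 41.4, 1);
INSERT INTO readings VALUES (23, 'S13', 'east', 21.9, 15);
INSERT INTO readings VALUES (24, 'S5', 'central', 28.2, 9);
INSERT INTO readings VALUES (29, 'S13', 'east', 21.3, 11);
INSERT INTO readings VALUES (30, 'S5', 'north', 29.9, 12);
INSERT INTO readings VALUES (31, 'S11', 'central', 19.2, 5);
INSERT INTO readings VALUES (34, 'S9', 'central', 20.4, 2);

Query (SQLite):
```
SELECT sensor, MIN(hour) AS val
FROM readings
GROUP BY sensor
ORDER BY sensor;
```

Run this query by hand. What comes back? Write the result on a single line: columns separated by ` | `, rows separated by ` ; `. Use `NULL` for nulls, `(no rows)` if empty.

S11 | 4 ; S13 | 1 ; S5 | 9 ; S9 | 2

Partition readings by sensor; compute MIN(hour) within each group.
  S11: ids {1, 19, 31} → MIN(hour)=4
  S13: ids {21, 23, 29} → MIN(hour)=1
  S5: ids {13, 24, 30} → MIN(hour)=9
  S9: ids {5, 34} → MIN(hour)=2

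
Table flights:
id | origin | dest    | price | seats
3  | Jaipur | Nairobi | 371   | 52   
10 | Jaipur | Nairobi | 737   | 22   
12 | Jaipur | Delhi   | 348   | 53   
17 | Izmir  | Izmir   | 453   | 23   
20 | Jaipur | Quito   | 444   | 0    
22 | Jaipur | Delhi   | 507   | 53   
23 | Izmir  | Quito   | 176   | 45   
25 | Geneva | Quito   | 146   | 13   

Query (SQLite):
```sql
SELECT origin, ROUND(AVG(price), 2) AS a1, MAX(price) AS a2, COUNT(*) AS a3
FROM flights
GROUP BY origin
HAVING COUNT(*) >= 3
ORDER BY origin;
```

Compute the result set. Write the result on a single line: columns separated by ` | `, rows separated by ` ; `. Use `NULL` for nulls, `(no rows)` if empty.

Group flights by origin.
Per group compute: ROUND(AVG(price), 2), MAX(price), COUNT(*).
HAVING: drop groups with fewer than 3 rows.
  Geneva: ids {25} → ROUND(AVG(price), 2)=146, MAX(price)=146, COUNT(*)=1
  Izmir: ids {17, 23} → ROUND(AVG(price), 2)=314.5, MAX(price)=453, COUNT(*)=2
  Jaipur: ids {3, 10, 12, 20, 22} → ROUND(AVG(price), 2)=481.4, MAX(price)=737, COUNT(*)=5

Jaipur | 481.4 | 737 | 5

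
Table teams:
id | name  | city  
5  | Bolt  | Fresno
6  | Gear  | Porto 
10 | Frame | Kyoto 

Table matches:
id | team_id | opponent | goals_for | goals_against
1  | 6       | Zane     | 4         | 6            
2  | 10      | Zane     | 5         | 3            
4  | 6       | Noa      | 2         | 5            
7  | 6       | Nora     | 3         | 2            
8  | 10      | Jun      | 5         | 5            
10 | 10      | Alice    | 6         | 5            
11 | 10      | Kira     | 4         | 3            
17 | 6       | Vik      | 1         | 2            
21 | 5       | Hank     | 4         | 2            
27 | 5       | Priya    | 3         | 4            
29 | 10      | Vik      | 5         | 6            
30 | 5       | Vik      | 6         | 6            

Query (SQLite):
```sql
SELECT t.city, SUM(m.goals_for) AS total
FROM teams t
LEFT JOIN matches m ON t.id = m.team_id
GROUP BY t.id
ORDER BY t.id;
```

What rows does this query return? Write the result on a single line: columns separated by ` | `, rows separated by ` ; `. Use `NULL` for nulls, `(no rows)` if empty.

Fresno | 13 ; Porto | 10 ; Kyoto | 25

LEFT JOIN keeps every teams row; unmatched ones get NULL for matches columns.
Group by teams.id and compute SUM(m.goals_for). SUM over an all-NULL group is NULL.
  5: ids {21, 27, 30} → SUM(m.goals_for)=13
  6: ids {1, 4, 7, 17} → SUM(m.goals_for)=10
  10: ids {2, 8, 10, 11, 29} → SUM(m.goals_for)=25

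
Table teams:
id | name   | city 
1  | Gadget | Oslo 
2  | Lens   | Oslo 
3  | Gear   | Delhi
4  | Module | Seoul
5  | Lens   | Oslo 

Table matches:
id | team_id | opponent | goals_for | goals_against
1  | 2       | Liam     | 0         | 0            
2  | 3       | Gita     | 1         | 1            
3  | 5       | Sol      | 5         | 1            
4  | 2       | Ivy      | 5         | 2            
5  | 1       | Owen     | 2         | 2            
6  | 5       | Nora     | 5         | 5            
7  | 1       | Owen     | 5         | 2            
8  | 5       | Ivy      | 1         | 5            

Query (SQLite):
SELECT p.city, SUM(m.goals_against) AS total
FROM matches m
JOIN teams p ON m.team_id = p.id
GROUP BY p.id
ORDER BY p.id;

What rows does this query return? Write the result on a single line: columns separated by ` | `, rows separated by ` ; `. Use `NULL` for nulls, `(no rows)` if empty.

Join each matches row to its teams via team_id.
Group joined rows by teams.id; compute SUM(m.goals_against) per group.
  1: ids {5, 7} → SUM(m.goals_against)=4
  2: ids {1, 4} → SUM(m.goals_against)=2
  3: ids {2} → SUM(m.goals_against)=1
  5: ids {3, 6, 8} → SUM(m.goals_against)=11

Oslo | 4 ; Oslo | 2 ; Delhi | 1 ; Oslo | 11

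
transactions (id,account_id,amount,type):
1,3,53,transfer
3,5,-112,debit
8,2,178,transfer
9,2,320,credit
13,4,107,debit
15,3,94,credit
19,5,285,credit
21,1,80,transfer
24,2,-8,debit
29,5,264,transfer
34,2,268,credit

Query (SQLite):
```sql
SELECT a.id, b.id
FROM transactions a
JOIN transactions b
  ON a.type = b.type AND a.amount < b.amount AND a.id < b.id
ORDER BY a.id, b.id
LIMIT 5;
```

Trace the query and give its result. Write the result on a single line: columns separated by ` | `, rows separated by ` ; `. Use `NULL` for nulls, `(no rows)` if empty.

Pairs (a,b) with same type, a.amount < b.amount, a.id < b.id.
type groups: credit:{9,15,19,34} debit:{3,13,24} transfer:{1,8,21,29}
Ordered by (a.id, b.id); first 5.

1 | 8 ; 1 | 21 ; 1 | 29 ; 3 | 13 ; 3 | 24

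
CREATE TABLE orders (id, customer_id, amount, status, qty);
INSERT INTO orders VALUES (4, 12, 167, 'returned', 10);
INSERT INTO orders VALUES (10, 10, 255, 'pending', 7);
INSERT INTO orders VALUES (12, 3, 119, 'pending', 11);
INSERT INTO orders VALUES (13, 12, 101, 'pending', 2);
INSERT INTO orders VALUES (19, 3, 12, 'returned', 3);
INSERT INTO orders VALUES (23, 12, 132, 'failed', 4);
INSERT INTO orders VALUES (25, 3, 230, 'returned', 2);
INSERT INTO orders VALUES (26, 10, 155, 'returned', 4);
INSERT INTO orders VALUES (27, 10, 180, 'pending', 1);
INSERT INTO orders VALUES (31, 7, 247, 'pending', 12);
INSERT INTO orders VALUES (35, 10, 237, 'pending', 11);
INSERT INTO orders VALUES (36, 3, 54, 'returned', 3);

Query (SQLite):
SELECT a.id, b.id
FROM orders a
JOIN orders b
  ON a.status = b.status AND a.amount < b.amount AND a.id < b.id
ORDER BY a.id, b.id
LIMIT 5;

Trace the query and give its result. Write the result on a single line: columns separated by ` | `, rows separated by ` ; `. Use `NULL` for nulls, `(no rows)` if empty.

Pairs (a,b) with same status, a.amount < b.amount, a.id < b.id.
status groups: failed:{23} pending:{10,12,13,27,31,35} returned:{4,19,25,26,36}
Ordered by (a.id, b.id); first 5.

4 | 25 ; 12 | 27 ; 12 | 31 ; 12 | 35 ; 13 | 27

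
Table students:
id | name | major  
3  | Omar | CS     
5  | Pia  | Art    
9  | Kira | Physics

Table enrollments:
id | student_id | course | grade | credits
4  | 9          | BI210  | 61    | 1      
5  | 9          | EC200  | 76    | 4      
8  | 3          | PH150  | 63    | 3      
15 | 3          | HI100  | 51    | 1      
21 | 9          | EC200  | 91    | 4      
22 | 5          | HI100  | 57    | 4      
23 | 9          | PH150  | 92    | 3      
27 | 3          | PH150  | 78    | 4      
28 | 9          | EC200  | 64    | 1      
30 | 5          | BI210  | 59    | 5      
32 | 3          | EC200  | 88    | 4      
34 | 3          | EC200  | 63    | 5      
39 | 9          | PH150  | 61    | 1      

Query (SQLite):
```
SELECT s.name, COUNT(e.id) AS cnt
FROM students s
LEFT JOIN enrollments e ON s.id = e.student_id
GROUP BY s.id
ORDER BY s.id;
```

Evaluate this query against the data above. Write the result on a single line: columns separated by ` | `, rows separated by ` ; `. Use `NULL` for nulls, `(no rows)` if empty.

Omar | 5 ; Pia | 2 ; Kira | 6

LEFT JOIN keeps every students row; unmatched ones get NULL for enrollments columns.
Group by students.id and compute COUNT(e.id). COUNT(col) of an all-NULL group is 0.
  3: ids {8, 15, 27, 32, 34} → COUNT(e.id)=5
  5: ids {22, 30} → COUNT(e.id)=2
  9: ids {4, 5, 21, 23, 28, 39} → COUNT(e.id)=6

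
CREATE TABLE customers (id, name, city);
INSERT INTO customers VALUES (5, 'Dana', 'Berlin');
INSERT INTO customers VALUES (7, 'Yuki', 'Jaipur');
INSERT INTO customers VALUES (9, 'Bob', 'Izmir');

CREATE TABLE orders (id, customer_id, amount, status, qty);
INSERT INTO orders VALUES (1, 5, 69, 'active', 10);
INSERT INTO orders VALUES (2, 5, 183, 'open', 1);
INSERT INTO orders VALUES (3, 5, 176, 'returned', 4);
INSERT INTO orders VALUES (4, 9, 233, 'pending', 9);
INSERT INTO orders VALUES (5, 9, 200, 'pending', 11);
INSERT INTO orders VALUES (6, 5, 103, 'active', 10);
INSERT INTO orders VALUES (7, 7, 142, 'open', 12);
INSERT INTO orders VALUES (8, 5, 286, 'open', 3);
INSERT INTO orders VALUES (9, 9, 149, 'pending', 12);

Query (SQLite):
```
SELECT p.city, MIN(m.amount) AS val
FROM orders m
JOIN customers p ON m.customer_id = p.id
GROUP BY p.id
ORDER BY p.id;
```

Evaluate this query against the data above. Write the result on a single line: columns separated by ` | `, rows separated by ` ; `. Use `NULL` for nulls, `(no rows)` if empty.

Join each orders row to its customers via customer_id.
Group joined rows by customers.id; compute MIN(m.amount) per group.
  5: ids {1, 2, 3, 6, 8} → MIN(m.amount)=69
  7: ids {7} → MIN(m.amount)=142
  9: ids {4, 5, 9} → MIN(m.amount)=149

Berlin | 69 ; Jaipur | 142 ; Izmir | 149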